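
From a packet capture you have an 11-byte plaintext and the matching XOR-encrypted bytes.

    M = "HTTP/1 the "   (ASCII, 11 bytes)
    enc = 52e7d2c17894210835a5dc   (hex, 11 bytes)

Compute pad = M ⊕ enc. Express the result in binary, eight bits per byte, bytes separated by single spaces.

00011010 10110011 10000110 10010001 01010111 10100101 00000001 01111100 01011101 11000000 11111100

Since enc = M ⊕ pad, XORing both sides with M gives pad = M ⊕ enc.
01001000 xor 01010010 = 00011010
01010100 xor 11100111 = 10110011
01010100 xor 11010010 = 10000110
01010000 xor 11000001 = 10010001
00101111 xor 01111000 = 01010111
00110001 xor 10010100 = 10100101
00100000 xor 00100001 = 00000001
01110100 xor 00001000 = 01111100
01101000 xor 00110101 = 01011101
01100101 xor 10100101 = 11000000
00100000 xor 11011100 = 11111100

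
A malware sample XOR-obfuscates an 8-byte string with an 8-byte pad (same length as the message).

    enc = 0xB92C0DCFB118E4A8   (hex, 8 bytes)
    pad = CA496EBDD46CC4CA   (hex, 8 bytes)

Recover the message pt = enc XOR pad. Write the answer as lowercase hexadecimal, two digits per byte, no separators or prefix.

10111001 ⊕ 11001010 = 01110011
00101100 ⊕ 01001001 = 01100101
00001101 ⊕ 01101110 = 01100011
11001111 ⊕ 10111101 = 01110010
10110001 ⊕ 11010100 = 01100101
00011000 ⊕ 01101100 = 01110100
11100100 ⊕ 11000100 = 00100000
10101000 ⊕ 11001010 = 01100010

7365637265742062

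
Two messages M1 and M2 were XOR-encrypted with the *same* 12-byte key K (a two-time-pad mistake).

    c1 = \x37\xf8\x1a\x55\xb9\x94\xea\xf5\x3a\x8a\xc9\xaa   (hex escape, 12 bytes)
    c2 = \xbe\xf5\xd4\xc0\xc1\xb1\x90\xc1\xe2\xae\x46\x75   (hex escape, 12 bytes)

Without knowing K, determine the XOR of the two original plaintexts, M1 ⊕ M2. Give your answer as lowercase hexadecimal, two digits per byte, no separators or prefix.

c1 ⊕ c2 = (M1 ⊕ K) ⊕ (M2 ⊕ K) = M1 ⊕ M2 — the shared key cancels under XOR.
byte 0: 37 XOR be = 89
byte 1: f8 XOR f5 = 0d
byte 2: 1a XOR d4 = ce
byte 3: 55 XOR c0 = 95
byte 4: b9 XOR c1 = 78
byte 5: 94 XOR b1 = 25
byte 6: ea XOR 90 = 7a
byte 7: f5 XOR c1 = 34
byte 8: 3a XOR e2 = d8
byte 9: 8a XOR ae = 24
byte 10: c9 XOR 46 = 8f
byte 11: aa XOR 75 = df

890dce9578257a34d8248fdf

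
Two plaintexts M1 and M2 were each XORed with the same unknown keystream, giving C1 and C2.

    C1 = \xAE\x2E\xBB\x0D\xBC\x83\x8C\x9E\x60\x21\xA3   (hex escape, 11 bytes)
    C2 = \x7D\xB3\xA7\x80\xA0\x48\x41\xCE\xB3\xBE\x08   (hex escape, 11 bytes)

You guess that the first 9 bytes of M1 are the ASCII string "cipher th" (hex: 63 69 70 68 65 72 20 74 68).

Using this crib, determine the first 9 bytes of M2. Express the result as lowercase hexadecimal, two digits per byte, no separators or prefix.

b0f46ce579b9ed24bb

First, C1 ⊕ C2 = (M1 ⊕ K) ⊕ (M2 ⊕ K) = M1 ⊕ M2, so the key drops out. Then M2 = (M1 ⊕ M2) ⊕ M1 over the first 9 bytes.
byte 0: (ae ⊕ 7d) ⊕ 63 = d3 ⊕ 63 = b0
byte 1: (2e ⊕ b3) ⊕ 69 = 9d ⊕ 69 = f4
byte 2: (bb ⊕ a7) ⊕ 70 = 1c ⊕ 70 = 6c
byte 3: (0d ⊕ 80) ⊕ 68 = 8d ⊕ 68 = e5
byte 4: (bc ⊕ a0) ⊕ 65 = 1c ⊕ 65 = 79
byte 5: (83 ⊕ 48) ⊕ 72 = cb ⊕ 72 = b9
byte 6: (8c ⊕ 41) ⊕ 20 = cd ⊕ 20 = ed
byte 7: (9e ⊕ ce) ⊕ 74 = 50 ⊕ 74 = 24
byte 8: (60 ⊕ b3) ⊕ 68 = d3 ⊕ 68 = bb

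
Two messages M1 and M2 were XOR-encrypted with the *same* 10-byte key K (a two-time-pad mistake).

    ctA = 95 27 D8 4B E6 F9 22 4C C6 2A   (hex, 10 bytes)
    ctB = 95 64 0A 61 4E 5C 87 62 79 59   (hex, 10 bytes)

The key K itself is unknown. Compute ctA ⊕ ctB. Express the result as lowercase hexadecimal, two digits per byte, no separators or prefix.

ctA ⊕ ctB = (M1 ⊕ K) ⊕ (M2 ⊕ K) = M1 ⊕ M2 — the shared key cancels under XOR.
149 ^ 149 =   0
 39 ^ 100 =  67
216 ^  10 = 210
 75 ^  97 =  42
230 ^  78 = 168
249 ^  92 = 165
 34 ^ 135 = 165
 76 ^  98 =  46
198 ^ 121 = 191
 42 ^  89 = 115

0043d22aa8a5a52ebf73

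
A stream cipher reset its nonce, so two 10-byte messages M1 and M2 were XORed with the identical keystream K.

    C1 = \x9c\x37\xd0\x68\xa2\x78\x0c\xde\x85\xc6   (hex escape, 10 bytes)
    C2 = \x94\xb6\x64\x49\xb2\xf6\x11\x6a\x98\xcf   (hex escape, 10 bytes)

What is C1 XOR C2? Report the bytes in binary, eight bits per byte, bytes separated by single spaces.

00001000 10000001 10110100 00100001 00010000 10001110 00011101 10110100 00011101 00001001

C1 ⊕ C2 = (M1 ⊕ K) ⊕ (M2 ⊕ K) = M1 ⊕ M2 — the shared key cancels under XOR.
9c ^ 94 = 08
37 ^ b6 = 81
d0 ^ 64 = b4
68 ^ 49 = 21
a2 ^ b2 = 10
78 ^ f6 = 8e
0c ^ 11 = 1d
de ^ 6a = b4
85 ^ 98 = 1d
c6 ^ cf = 09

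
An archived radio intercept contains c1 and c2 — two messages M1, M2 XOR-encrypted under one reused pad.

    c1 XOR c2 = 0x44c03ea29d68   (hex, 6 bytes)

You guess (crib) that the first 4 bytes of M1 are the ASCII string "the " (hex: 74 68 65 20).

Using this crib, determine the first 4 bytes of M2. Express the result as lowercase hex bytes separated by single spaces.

30 a8 5b 82

Since c1 ⊕ c2 = M1 ⊕ M2, XORing with the guessed M1 bytes yields the corresponding M2 bytes: M2 = (c1 ⊕ c2) ⊕ M1.
byte 0:  68 ⊕ 116 =  48
byte 1: 192 ⊕ 104 = 168
byte 2:  62 ⊕ 101 =  91
byte 3: 162 ⊕  32 = 130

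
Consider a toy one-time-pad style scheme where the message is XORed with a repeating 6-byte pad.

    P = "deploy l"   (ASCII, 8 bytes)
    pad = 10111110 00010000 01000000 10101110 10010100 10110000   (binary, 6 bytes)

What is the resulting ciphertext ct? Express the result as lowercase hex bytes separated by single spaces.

da 75 30 c2 fb c9 9e 7c

The 6-byte key repeats, so the effective keystream is be 10 40 ae 94 b0 be 10.
byte 0: 64 ⊕ be = da
byte 1: 65 ⊕ 10 = 75
byte 2: 70 ⊕ 40 = 30
byte 3: 6c ⊕ ae = c2
byte 4: 6f ⊕ 94 = fb
byte 5: 79 ⊕ b0 = c9
byte 6: 20 ⊕ be = 9e
byte 7: 6c ⊕ 10 = 7c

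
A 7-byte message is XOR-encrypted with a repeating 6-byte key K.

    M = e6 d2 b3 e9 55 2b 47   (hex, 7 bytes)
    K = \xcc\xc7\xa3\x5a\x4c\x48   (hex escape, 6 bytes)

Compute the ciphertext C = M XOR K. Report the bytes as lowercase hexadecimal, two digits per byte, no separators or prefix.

The 6-byte key repeats, so the effective keystream is cc c7 a3 5a 4c 48 cc.
byte 0: 11100110 xor 11001100 = 00101010
byte 1: 11010010 xor 11000111 = 00010101
byte 2: 10110011 xor 10100011 = 00010000
byte 3: 11101001 xor 01011010 = 10110011
byte 4: 01010101 xor 01001100 = 00011001
byte 5: 00101011 xor 01001000 = 01100011
byte 6: 01000111 xor 11001100 = 10001011

2a1510b319638b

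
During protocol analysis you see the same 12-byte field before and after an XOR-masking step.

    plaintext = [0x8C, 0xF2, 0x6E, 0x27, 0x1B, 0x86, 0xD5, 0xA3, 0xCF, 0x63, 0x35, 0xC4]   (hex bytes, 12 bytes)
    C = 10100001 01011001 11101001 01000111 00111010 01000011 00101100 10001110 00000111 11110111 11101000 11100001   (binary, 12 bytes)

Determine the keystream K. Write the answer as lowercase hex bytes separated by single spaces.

Since C = plaintext ⊕ K, XORing both sides with plaintext gives K = plaintext ⊕ C.
byte 0: 140 XOR 161 =  45
byte 1: 242 XOR  89 = 171
byte 2: 110 XOR 233 = 135
byte 3:  39 XOR  71 =  96
byte 4:  27 XOR  58 =  33
byte 5: 134 XOR  67 = 197
byte 6: 213 XOR  44 = 249
byte 7: 163 XOR 142 =  45
byte 8: 207 XOR   7 = 200
byte 9:  99 XOR 247 = 148
byte 10:  53 XOR 232 = 221
byte 11: 196 XOR 225 =  37

2d ab 87 60 21 c5 f9 2d c8 94 dd 25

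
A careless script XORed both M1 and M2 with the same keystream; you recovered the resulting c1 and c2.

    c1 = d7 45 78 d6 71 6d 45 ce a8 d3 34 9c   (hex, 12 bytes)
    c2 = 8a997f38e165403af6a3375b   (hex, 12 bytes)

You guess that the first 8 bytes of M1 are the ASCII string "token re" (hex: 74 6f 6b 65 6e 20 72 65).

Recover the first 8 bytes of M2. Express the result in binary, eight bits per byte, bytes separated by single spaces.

00101001 10110011 01101100 10001011 11111110 00101000 01110111 10010001

First, c1 ⊕ c2 = (M1 ⊕ K) ⊕ (M2 ⊕ K) = M1 ⊕ M2, so the key drops out. Then M2 = (M1 ⊕ M2) ⊕ M1 over the first 8 bytes.
byte 0: (d7 XOR 8a) XOR 74 = 5d XOR 74 = 29
byte 1: (45 XOR 99) XOR 6f = dc XOR 6f = b3
byte 2: (78 XOR 7f) XOR 6b = 07 XOR 6b = 6c
byte 3: (d6 XOR 38) XOR 65 = ee XOR 65 = 8b
byte 4: (71 XOR e1) XOR 6e = 90 XOR 6e = fe
byte 5: (6d XOR 65) XOR 20 = 08 XOR 20 = 28
byte 6: (45 XOR 40) XOR 72 = 05 XOR 72 = 77
byte 7: (ce XOR 3a) XOR 65 = f4 XOR 65 = 91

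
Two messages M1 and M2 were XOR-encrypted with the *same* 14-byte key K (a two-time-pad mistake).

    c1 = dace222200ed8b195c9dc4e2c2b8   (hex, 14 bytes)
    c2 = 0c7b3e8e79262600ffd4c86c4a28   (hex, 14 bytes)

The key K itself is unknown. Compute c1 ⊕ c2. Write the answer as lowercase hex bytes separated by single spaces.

d6 b5 1c ac 79 cb ad 19 a3 49 0c 8e 88 90

c1 ⊕ c2 = (M1 ⊕ K) ⊕ (M2 ⊕ K) = M1 ⊕ M2 — the shared key cancels under XOR.
da ^ 0c = d6
ce ^ 7b = b5
22 ^ 3e = 1c
22 ^ 8e = ac
00 ^ 79 = 79
ed ^ 26 = cb
8b ^ 26 = ad
19 ^ 00 = 19
5c ^ ff = a3
9d ^ d4 = 49
c4 ^ c8 = 0c
e2 ^ 6c = 8e
c2 ^ 4a = 88
b8 ^ 28 = 90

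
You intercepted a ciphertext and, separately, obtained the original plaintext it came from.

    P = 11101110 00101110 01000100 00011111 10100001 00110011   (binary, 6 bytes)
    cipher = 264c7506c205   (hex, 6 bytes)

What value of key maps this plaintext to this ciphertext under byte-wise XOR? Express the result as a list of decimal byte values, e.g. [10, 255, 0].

Since cipher = P ⊕ key, XORing both sides with P gives key = P ⊕ cipher.
ee XOR 26 = c8
2e XOR 4c = 62
44 XOR 75 = 31
1f XOR 06 = 19
a1 XOR c2 = 63
33 XOR 05 = 36

[200, 98, 49, 25, 99, 54]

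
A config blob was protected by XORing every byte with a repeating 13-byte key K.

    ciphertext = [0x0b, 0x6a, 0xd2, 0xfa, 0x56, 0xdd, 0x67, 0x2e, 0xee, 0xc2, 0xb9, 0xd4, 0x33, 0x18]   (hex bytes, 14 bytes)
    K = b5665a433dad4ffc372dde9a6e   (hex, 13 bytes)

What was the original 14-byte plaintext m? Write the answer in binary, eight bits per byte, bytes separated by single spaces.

10111110 00001100 10001000 10111001 01101011 01110000 00101000 11010010 11011001 11101111 01100111 01001110 01011101 10101101

The 13-byte key repeats, so the effective keystream is b5 66 5a 43 3d ad 4f fc 37 2d de 9a 6e b5.
byte 0:  11 XOR 181 = 190
byte 1: 106 XOR 102 =  12
byte 2: 210 XOR  90 = 136
byte 3: 250 XOR  67 = 185
byte 4:  86 XOR  61 = 107
byte 5: 221 XOR 173 = 112
byte 6: 103 XOR  79 =  40
byte 7:  46 XOR 252 = 210
byte 8: 238 XOR  55 = 217
byte 9: 194 XOR  45 = 239
byte 10: 185 XOR 222 = 103
byte 11: 212 XOR 154 =  78
byte 12:  51 XOR 110 =  93
byte 13:  24 XOR 181 = 173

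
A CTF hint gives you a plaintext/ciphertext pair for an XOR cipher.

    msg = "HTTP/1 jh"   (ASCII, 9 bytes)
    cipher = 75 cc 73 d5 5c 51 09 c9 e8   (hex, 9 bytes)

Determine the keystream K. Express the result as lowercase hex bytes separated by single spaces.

Since cipher = msg ⊕ K, XORing both sides with msg gives K = msg ⊕ cipher.
byte 0: 48 ^ 75 = 3d
byte 1: 54 ^ cc = 98
byte 2: 54 ^ 73 = 27
byte 3: 50 ^ d5 = 85
byte 4: 2f ^ 5c = 73
byte 5: 31 ^ 51 = 60
byte 6: 20 ^ 09 = 29
byte 7: 6a ^ c9 = a3
byte 8: 68 ^ e8 = 80

3d 98 27 85 73 60 29 a3 80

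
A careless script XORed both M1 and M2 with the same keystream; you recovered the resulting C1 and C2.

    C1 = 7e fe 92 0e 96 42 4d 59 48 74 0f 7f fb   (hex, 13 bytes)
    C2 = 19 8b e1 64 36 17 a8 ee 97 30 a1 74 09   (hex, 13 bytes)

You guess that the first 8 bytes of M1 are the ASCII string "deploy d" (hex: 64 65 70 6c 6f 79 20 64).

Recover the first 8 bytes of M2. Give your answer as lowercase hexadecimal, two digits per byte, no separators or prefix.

First, C1 ⊕ C2 = (M1 ⊕ K) ⊕ (M2 ⊕ K) = M1 ⊕ M2, so the key drops out. Then M2 = (M1 ⊕ M2) ⊕ M1 over the first 8 bytes.
byte 0: (7e xor 19) xor 64 = 67 xor 64 = 03
byte 1: (fe xor 8b) xor 65 = 75 xor 65 = 10
byte 2: (92 xor e1) xor 70 = 73 xor 70 = 03
byte 3: (0e xor 64) xor 6c = 6a xor 6c = 06
byte 4: (96 xor 36) xor 6f = a0 xor 6f = cf
byte 5: (42 xor 17) xor 79 = 55 xor 79 = 2c
byte 6: (4d xor a8) xor 20 = e5 xor 20 = c5
byte 7: (59 xor ee) xor 64 = b7 xor 64 = d3

03100306cf2cc5d3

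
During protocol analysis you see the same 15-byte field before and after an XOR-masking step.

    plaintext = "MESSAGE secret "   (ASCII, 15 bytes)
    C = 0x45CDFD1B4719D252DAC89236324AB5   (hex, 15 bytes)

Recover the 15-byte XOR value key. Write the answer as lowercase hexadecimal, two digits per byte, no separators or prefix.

0888ae48065e9772a9adf144573e95

Since C = plaintext ⊕ key, XORing both sides with plaintext gives key = plaintext ⊕ C.
byte 0: 4d xor 45 = 08
byte 1: 45 xor cd = 88
byte 2: 53 xor fd = ae
byte 3: 53 xor 1b = 48
byte 4: 41 xor 47 = 06
byte 5: 47 xor 19 = 5e
byte 6: 45 xor d2 = 97
byte 7: 20 xor 52 = 72
byte 8: 73 xor da = a9
byte 9: 65 xor c8 = ad
byte 10: 63 xor 92 = f1
byte 11: 72 xor 36 = 44
byte 12: 65 xor 32 = 57
byte 13: 74 xor 4a = 3e
byte 14: 20 xor b5 = 95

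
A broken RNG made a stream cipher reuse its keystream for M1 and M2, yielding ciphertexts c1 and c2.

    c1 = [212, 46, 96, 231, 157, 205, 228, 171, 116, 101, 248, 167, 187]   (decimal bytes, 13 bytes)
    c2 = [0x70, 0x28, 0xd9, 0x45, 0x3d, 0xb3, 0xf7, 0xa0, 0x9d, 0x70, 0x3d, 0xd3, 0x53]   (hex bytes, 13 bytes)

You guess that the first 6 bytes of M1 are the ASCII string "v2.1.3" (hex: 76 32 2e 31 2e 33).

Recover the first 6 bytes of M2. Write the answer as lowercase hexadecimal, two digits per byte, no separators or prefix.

First, c1 ⊕ c2 = (M1 ⊕ K) ⊕ (M2 ⊕ K) = M1 ⊕ M2, so the key drops out. Then M2 = (M1 ⊕ M2) ⊕ M1 over the first 6 bytes.
byte 0: (d4 ⊕ 70) ⊕ 76 = a4 ⊕ 76 = d2
byte 1: (2e ⊕ 28) ⊕ 32 = 06 ⊕ 32 = 34
byte 2: (60 ⊕ d9) ⊕ 2e = b9 ⊕ 2e = 97
byte 3: (e7 ⊕ 45) ⊕ 31 = a2 ⊕ 31 = 93
byte 4: (9d ⊕ 3d) ⊕ 2e = a0 ⊕ 2e = 8e
byte 5: (cd ⊕ b3) ⊕ 33 = 7e ⊕ 33 = 4d

d23497938e4d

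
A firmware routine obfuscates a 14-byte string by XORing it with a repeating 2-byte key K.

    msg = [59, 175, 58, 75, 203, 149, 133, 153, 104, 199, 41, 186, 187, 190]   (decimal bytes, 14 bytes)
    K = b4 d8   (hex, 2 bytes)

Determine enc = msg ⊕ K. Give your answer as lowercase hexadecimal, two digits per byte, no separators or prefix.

8f778e937f4d3141dc1f9d620f66

The 2-byte key repeats, so the effective keystream is b4 d8 b4 d8 b4 d8 b4 d8 b4 d8 b4 d8 b4 d8.
byte 0: 3b ⊕ b4 = 8f
byte 1: af ⊕ d8 = 77
byte 2: 3a ⊕ b4 = 8e
byte 3: 4b ⊕ d8 = 93
byte 4: cb ⊕ b4 = 7f
byte 5: 95 ⊕ d8 = 4d
byte 6: 85 ⊕ b4 = 31
byte 7: 99 ⊕ d8 = 41
byte 8: 68 ⊕ b4 = dc
byte 9: c7 ⊕ d8 = 1f
byte 10: 29 ⊕ b4 = 9d
byte 11: ba ⊕ d8 = 62
byte 12: bb ⊕ b4 = 0f
byte 13: be ⊕ d8 = 66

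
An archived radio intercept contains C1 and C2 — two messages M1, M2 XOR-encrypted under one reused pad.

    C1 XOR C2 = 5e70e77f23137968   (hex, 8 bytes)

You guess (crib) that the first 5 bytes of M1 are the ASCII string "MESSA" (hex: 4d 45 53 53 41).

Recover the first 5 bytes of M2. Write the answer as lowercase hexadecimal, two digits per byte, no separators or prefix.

1335b42c62

Since C1 ⊕ C2 = M1 ⊕ M2, XORing with the guessed M1 bytes yields the corresponding M2 bytes: M2 = (C1 ⊕ C2) ⊕ M1.
01011110 XOR 01001101 = 00010011
01110000 XOR 01000101 = 00110101
11100111 XOR 01010011 = 10110100
01111111 XOR 01010011 = 00101100
00100011 XOR 01000001 = 01100010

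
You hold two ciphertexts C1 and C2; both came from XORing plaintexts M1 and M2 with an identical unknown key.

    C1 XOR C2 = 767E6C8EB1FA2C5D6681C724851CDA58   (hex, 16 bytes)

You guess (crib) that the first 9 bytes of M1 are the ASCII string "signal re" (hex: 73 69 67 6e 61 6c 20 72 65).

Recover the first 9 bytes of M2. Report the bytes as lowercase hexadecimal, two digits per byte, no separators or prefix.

05170be0d0960c2f03

Since C1 ⊕ C2 = M1 ⊕ M2, XORing with the guessed M1 bytes yields the corresponding M2 bytes: M2 = (C1 ⊕ C2) ⊕ M1.
76 ^ 73 = 05
7e ^ 69 = 17
6c ^ 67 = 0b
8e ^ 6e = e0
b1 ^ 61 = d0
fa ^ 6c = 96
2c ^ 20 = 0c
5d ^ 72 = 2f
66 ^ 65 = 03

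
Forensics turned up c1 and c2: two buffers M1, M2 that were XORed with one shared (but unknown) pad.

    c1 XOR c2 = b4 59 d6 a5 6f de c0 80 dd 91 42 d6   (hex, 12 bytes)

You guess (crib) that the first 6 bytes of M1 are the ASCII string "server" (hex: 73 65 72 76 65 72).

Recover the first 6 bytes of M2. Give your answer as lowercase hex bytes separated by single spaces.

c7 3c a4 d3 0a ac

Since c1 ⊕ c2 = M1 ⊕ M2, XORing with the guessed M1 bytes yields the corresponding M2 bytes: M2 = (c1 ⊕ c2) ⊕ M1.
b4 ⊕ 73 = c7
59 ⊕ 65 = 3c
d6 ⊕ 72 = a4
a5 ⊕ 76 = d3
6f ⊕ 65 = 0a
de ⊕ 72 = ac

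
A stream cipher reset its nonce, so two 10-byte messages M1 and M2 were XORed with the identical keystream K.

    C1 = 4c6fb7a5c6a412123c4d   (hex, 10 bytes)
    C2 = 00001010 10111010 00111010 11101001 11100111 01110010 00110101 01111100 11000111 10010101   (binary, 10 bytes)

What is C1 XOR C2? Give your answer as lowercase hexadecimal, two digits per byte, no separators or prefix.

C1 ⊕ C2 = (M1 ⊕ K) ⊕ (M2 ⊕ K) = M1 ⊕ M2 — the shared key cancels under XOR.
byte 0: 4c ⊕ 0a = 46
byte 1: 6f ⊕ ba = d5
byte 2: b7 ⊕ 3a = 8d
byte 3: a5 ⊕ e9 = 4c
byte 4: c6 ⊕ e7 = 21
byte 5: a4 ⊕ 72 = d6
byte 6: 12 ⊕ 35 = 27
byte 7: 12 ⊕ 7c = 6e
byte 8: 3c ⊕ c7 = fb
byte 9: 4d ⊕ 95 = d8

46d58d4c21d6276efbd8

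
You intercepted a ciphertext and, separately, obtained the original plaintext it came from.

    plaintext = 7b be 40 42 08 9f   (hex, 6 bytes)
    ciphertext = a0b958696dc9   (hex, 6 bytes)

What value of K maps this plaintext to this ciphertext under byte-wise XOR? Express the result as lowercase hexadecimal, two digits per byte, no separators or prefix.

Since ciphertext = plaintext ⊕ K, XORing both sides with plaintext gives K = plaintext ⊕ ciphertext.
byte 0: 7b ⊕ a0 = db
byte 1: be ⊕ b9 = 07
byte 2: 40 ⊕ 58 = 18
byte 3: 42 ⊕ 69 = 2b
byte 4: 08 ⊕ 6d = 65
byte 5: 9f ⊕ c9 = 56

db07182b6556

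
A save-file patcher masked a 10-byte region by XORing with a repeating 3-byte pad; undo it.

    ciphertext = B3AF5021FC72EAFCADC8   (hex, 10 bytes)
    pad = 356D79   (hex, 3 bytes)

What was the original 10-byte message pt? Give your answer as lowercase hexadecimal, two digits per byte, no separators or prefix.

86c22914910bdf91d4fd

The 3-byte key repeats, so the effective keystream is 35 6d 79 35 6d 79 35 6d 79 35.
byte 0: 179 ⊕  53 = 134
byte 1: 175 ⊕ 109 = 194
byte 2:  80 ⊕ 121 =  41
byte 3:  33 ⊕  53 =  20
byte 4: 252 ⊕ 109 = 145
byte 5: 114 ⊕ 121 =  11
byte 6: 234 ⊕  53 = 223
byte 7: 252 ⊕ 109 = 145
byte 8: 173 ⊕ 121 = 212
byte 9: 200 ⊕  53 = 253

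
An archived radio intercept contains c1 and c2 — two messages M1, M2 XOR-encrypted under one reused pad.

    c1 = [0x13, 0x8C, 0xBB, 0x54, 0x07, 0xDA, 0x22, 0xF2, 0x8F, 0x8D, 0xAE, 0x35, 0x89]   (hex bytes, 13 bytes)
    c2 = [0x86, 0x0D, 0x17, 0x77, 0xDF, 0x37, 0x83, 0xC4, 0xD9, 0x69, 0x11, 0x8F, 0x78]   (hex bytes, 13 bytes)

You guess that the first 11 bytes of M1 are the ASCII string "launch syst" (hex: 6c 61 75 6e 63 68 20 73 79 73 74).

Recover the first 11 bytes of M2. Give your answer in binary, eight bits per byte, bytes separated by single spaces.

First, c1 ⊕ c2 = (M1 ⊕ K) ⊕ (M2 ⊕ K) = M1 ⊕ M2, so the key drops out. Then M2 = (M1 ⊕ M2) ⊕ M1 over the first 11 bytes.
byte 0: (13 ^ 86) ^ 6c = 95 ^ 6c = f9
byte 1: (8c ^ 0d) ^ 61 = 81 ^ 61 = e0
byte 2: (bb ^ 17) ^ 75 = ac ^ 75 = d9
byte 3: (54 ^ 77) ^ 6e = 23 ^ 6e = 4d
byte 4: (07 ^ df) ^ 63 = d8 ^ 63 = bb
byte 5: (da ^ 37) ^ 68 = ed ^ 68 = 85
byte 6: (22 ^ 83) ^ 20 = a1 ^ 20 = 81
byte 7: (f2 ^ c4) ^ 73 = 36 ^ 73 = 45
byte 8: (8f ^ d9) ^ 79 = 56 ^ 79 = 2f
byte 9: (8d ^ 69) ^ 73 = e4 ^ 73 = 97
byte 10: (ae ^ 11) ^ 74 = bf ^ 74 = cb

11111001 11100000 11011001 01001101 10111011 10000101 10000001 01000101 00101111 10010111 11001011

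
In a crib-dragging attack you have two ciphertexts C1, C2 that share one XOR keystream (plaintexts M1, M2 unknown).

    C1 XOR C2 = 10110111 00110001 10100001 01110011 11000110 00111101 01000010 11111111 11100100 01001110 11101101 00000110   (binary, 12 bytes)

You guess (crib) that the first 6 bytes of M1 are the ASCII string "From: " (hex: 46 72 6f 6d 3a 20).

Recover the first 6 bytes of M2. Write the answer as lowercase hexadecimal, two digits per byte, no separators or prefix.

Since C1 ⊕ C2 = M1 ⊕ M2, XORing with the guessed M1 bytes yields the corresponding M2 bytes: M2 = (C1 ⊕ C2) ⊕ M1.
byte 0: b7 XOR 46 = f1
byte 1: 31 XOR 72 = 43
byte 2: a1 XOR 6f = ce
byte 3: 73 XOR 6d = 1e
byte 4: c6 XOR 3a = fc
byte 5: 3d XOR 20 = 1d

f143ce1efc1d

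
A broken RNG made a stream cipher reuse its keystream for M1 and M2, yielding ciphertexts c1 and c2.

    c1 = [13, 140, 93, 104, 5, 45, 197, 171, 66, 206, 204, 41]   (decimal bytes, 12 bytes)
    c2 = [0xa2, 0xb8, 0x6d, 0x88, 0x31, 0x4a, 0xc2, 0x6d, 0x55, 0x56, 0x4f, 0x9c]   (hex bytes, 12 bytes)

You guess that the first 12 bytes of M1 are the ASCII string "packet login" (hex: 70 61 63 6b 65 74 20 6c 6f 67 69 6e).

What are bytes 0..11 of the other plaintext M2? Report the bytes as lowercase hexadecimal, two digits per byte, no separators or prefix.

df55538b511327aa78ffeadb

First, c1 ⊕ c2 = (M1 ⊕ K) ⊕ (M2 ⊕ K) = M1 ⊕ M2, so the key drops out. Then M2 = (M1 ⊕ M2) ⊕ M1 over the first 12 bytes.
byte 0: (0d ⊕ a2) ⊕ 70 = af ⊕ 70 = df
byte 1: (8c ⊕ b8) ⊕ 61 = 34 ⊕ 61 = 55
byte 2: (5d ⊕ 6d) ⊕ 63 = 30 ⊕ 63 = 53
byte 3: (68 ⊕ 88) ⊕ 6b = e0 ⊕ 6b = 8b
byte 4: (05 ⊕ 31) ⊕ 65 = 34 ⊕ 65 = 51
byte 5: (2d ⊕ 4a) ⊕ 74 = 67 ⊕ 74 = 13
byte 6: (c5 ⊕ c2) ⊕ 20 = 07 ⊕ 20 = 27
byte 7: (ab ⊕ 6d) ⊕ 6c = c6 ⊕ 6c = aa
byte 8: (42 ⊕ 55) ⊕ 6f = 17 ⊕ 6f = 78
byte 9: (ce ⊕ 56) ⊕ 67 = 98 ⊕ 67 = ff
byte 10: (cc ⊕ 4f) ⊕ 69 = 83 ⊕ 69 = ea
byte 11: (29 ⊕ 9c) ⊕ 6e = b5 ⊕ 6e = db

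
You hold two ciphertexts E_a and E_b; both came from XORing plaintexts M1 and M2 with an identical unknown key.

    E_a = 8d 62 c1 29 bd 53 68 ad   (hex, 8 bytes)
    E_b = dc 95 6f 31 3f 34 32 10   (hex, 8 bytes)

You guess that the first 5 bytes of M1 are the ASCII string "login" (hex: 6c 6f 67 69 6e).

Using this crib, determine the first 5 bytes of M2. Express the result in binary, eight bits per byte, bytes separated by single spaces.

First, E_a ⊕ E_b = (M1 ⊕ K) ⊕ (M2 ⊕ K) = M1 ⊕ M2, so the key drops out. Then M2 = (M1 ⊕ M2) ⊕ M1 over the first 5 bytes.
byte 0: (8d xor dc) xor 6c = 51 xor 6c = 3d
byte 1: (62 xor 95) xor 6f = f7 xor 6f = 98
byte 2: (c1 xor 6f) xor 67 = ae xor 67 = c9
byte 3: (29 xor 31) xor 69 = 18 xor 69 = 71
byte 4: (bd xor 3f) xor 6e = 82 xor 6e = ec

00111101 10011000 11001001 01110001 11101100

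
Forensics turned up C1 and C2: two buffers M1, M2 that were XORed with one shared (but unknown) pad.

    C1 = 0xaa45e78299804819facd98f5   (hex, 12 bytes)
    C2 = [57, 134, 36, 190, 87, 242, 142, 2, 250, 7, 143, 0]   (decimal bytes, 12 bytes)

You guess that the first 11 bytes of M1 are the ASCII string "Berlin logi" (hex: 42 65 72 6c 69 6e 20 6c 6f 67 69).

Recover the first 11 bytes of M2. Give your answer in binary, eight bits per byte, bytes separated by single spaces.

11010001 10100110 10110001 01010000 10100111 00011100 11100110 01110111 01101111 10101101 01111110

First, C1 ⊕ C2 = (M1 ⊕ K) ⊕ (M2 ⊕ K) = M1 ⊕ M2, so the key drops out. Then M2 = (M1 ⊕ M2) ⊕ M1 over the first 11 bytes.
byte 0: (aa xor 39) xor 42 = 93 xor 42 = d1
byte 1: (45 xor 86) xor 65 = c3 xor 65 = a6
byte 2: (e7 xor 24) xor 72 = c3 xor 72 = b1
byte 3: (82 xor be) xor 6c = 3c xor 6c = 50
byte 4: (99 xor 57) xor 69 = ce xor 69 = a7
byte 5: (80 xor f2) xor 6e = 72 xor 6e = 1c
byte 6: (48 xor 8e) xor 20 = c6 xor 20 = e6
byte 7: (19 xor 02) xor 6c = 1b xor 6c = 77
byte 8: (fa xor fa) xor 6f = 00 xor 6f = 6f
byte 9: (cd xor 07) xor 67 = ca xor 67 = ad
byte 10: (98 xor 8f) xor 69 = 17 xor 69 = 7e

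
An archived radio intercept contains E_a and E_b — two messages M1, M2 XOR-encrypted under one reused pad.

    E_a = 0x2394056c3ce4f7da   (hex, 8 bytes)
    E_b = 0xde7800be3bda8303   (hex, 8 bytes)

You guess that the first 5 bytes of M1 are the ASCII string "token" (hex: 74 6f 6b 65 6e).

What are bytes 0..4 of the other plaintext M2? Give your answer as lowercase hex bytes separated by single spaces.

First, E_a ⊕ E_b = (M1 ⊕ K) ⊕ (M2 ⊕ K) = M1 ⊕ M2, so the key drops out. Then M2 = (M1 ⊕ M2) ⊕ M1 over the first 5 bytes.
byte 0: (23 xor de) xor 74 = fd xor 74 = 89
byte 1: (94 xor 78) xor 6f = ec xor 6f = 83
byte 2: (05 xor 00) xor 6b = 05 xor 6b = 6e
byte 3: (6c xor be) xor 65 = d2 xor 65 = b7
byte 4: (3c xor 3b) xor 6e = 07 xor 6e = 69

89 83 6e b7 69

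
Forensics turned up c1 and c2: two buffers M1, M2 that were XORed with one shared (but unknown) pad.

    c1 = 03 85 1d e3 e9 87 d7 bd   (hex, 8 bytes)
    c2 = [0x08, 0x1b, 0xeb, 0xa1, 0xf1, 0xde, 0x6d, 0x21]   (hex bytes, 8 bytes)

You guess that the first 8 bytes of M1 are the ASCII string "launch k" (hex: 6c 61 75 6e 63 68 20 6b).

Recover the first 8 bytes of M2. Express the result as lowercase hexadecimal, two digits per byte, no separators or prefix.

First, c1 ⊕ c2 = (M1 ⊕ K) ⊕ (M2 ⊕ K) = M1 ⊕ M2, so the key drops out. Then M2 = (M1 ⊕ M2) ⊕ M1 over the first 8 bytes.
byte 0: (03 ^ 08) ^ 6c = 0b ^ 6c = 67
byte 1: (85 ^ 1b) ^ 61 = 9e ^ 61 = ff
byte 2: (1d ^ eb) ^ 75 = f6 ^ 75 = 83
byte 3: (e3 ^ a1) ^ 6e = 42 ^ 6e = 2c
byte 4: (e9 ^ f1) ^ 63 = 18 ^ 63 = 7b
byte 5: (87 ^ de) ^ 68 = 59 ^ 68 = 31
byte 6: (d7 ^ 6d) ^ 20 = ba ^ 20 = 9a
byte 7: (bd ^ 21) ^ 6b = 9c ^ 6b = f7

67ff832c7b319af7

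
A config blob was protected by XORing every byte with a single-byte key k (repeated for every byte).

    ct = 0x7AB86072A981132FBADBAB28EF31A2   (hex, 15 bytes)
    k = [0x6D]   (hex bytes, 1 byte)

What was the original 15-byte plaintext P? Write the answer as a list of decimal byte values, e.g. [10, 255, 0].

[23, 213, 13, 31, 196, 236, 126, 66, 215, 182, 198, 69, 130, 92, 207]

The 1-byte key repeats, so the effective keystream is 6d 6d 6d 6d 6d 6d 6d 6d 6d 6d 6d 6d 6d 6d 6d.
byte 0: 7a xor 6d = 17
byte 1: b8 xor 6d = d5
byte 2: 60 xor 6d = 0d
byte 3: 72 xor 6d = 1f
byte 4: a9 xor 6d = c4
byte 5: 81 xor 6d = ec
byte 6: 13 xor 6d = 7e
byte 7: 2f xor 6d = 42
byte 8: ba xor 6d = d7
byte 9: db xor 6d = b6
byte 10: ab xor 6d = c6
byte 11: 28 xor 6d = 45
byte 12: ef xor 6d = 82
byte 13: 31 xor 6d = 5c
byte 14: a2 xor 6d = cf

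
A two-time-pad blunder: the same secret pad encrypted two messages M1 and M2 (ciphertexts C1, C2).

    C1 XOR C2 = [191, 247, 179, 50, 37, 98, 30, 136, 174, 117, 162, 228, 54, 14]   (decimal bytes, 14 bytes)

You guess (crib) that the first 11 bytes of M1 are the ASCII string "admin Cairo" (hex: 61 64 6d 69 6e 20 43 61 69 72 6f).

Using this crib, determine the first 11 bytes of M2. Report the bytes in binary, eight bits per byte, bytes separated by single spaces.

11011110 10010011 11011110 01011011 01001011 01000010 01011101 11101001 11000111 00000111 11001101

Since C1 ⊕ C2 = M1 ⊕ M2, XORing with the guessed M1 bytes yields the corresponding M2 bytes: M2 = (C1 ⊕ C2) ⊕ M1.
bf ⊕ 61 = de
f7 ⊕ 64 = 93
b3 ⊕ 6d = de
32 ⊕ 69 = 5b
25 ⊕ 6e = 4b
62 ⊕ 20 = 42
1e ⊕ 43 = 5d
88 ⊕ 61 = e9
ae ⊕ 69 = c7
75 ⊕ 72 = 07
a2 ⊕ 6f = cd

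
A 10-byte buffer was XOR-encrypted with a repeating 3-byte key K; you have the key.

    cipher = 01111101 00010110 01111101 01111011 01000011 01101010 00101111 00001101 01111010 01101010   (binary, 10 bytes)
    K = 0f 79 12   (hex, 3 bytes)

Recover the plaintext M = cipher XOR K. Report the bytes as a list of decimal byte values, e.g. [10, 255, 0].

[114, 111, 111, 116, 58, 120, 32, 116, 104, 101]

The 3-byte key repeats, so the effective keystream is 0f 79 12 0f 79 12 0f 79 12 0f.
byte 0: 01111101 ⊕ 00001111 = 01110010
byte 1: 00010110 ⊕ 01111001 = 01101111
byte 2: 01111101 ⊕ 00010010 = 01101111
byte 3: 01111011 ⊕ 00001111 = 01110100
byte 4: 01000011 ⊕ 01111001 = 00111010
byte 5: 01101010 ⊕ 00010010 = 01111000
byte 6: 00101111 ⊕ 00001111 = 00100000
byte 7: 00001101 ⊕ 01111001 = 01110100
byte 8: 01111010 ⊕ 00010010 = 01101000
byte 9: 01101010 ⊕ 00001111 = 01100101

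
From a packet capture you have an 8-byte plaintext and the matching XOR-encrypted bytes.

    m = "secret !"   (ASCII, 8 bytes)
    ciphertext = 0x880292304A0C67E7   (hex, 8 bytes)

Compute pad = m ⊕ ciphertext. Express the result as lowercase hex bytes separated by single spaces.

Since ciphertext = m ⊕ pad, XORing both sides with m gives pad = m ⊕ ciphertext.
73 ^ 88 = fb
65 ^ 02 = 67
63 ^ 92 = f1
72 ^ 30 = 42
65 ^ 4a = 2f
74 ^ 0c = 78
20 ^ 67 = 47
21 ^ e7 = c6

fb 67 f1 42 2f 78 47 c6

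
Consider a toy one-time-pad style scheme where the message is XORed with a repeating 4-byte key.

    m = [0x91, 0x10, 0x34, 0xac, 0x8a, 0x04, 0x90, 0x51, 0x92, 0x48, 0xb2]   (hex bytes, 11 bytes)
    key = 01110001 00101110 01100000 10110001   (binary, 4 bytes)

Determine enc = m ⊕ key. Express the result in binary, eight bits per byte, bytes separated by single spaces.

The 4-byte key repeats, so the effective keystream is 71 2e 60 b1 71 2e 60 b1 71 2e 60.
byte 0: 145 XOR 113 = 224
byte 1:  16 XOR  46 =  62
byte 2:  52 XOR  96 =  84
byte 3: 172 XOR 177 =  29
byte 4: 138 XOR 113 = 251
byte 5:   4 XOR  46 =  42
byte 6: 144 XOR  96 = 240
byte 7:  81 XOR 177 = 224
byte 8: 146 XOR 113 = 227
byte 9:  72 XOR  46 = 102
byte 10: 178 XOR  96 = 210

11100000 00111110 01010100 00011101 11111011 00101010 11110000 11100000 11100011 01100110 11010010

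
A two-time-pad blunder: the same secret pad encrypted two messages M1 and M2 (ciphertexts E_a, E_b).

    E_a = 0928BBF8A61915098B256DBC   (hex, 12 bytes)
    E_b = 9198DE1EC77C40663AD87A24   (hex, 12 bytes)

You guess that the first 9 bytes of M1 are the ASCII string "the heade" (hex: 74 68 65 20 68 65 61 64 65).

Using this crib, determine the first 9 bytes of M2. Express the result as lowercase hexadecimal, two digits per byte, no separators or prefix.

First, E_a ⊕ E_b = (M1 ⊕ K) ⊕ (M2 ⊕ K) = M1 ⊕ M2, so the key drops out. Then M2 = (M1 ⊕ M2) ⊕ M1 over the first 9 bytes.
byte 0: (09 ⊕ 91) ⊕ 74 = 98 ⊕ 74 = ec
byte 1: (28 ⊕ 98) ⊕ 68 = b0 ⊕ 68 = d8
byte 2: (bb ⊕ de) ⊕ 65 = 65 ⊕ 65 = 00
byte 3: (f8 ⊕ 1e) ⊕ 20 = e6 ⊕ 20 = c6
byte 4: (a6 ⊕ c7) ⊕ 68 = 61 ⊕ 68 = 09
byte 5: (19 ⊕ 7c) ⊕ 65 = 65 ⊕ 65 = 00
byte 6: (15 ⊕ 40) ⊕ 61 = 55 ⊕ 61 = 34
byte 7: (09 ⊕ 66) ⊕ 64 = 6f ⊕ 64 = 0b
byte 8: (8b ⊕ 3a) ⊕ 65 = b1 ⊕ 65 = d4

ecd800c60900340bd4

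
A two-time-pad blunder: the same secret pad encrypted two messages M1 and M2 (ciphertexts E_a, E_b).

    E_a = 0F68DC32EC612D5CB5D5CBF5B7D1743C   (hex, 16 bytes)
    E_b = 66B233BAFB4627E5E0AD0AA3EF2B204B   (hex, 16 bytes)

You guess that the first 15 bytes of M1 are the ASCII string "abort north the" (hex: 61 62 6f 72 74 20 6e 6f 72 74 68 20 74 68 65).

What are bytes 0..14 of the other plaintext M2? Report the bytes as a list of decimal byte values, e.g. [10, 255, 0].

[8, 184, 128, 250, 99, 7, 100, 214, 39, 12, 169, 118, 44, 146, 49]

First, E_a ⊕ E_b = (M1 ⊕ K) ⊕ (M2 ⊕ K) = M1 ⊕ M2, so the key drops out. Then M2 = (M1 ⊕ M2) ⊕ M1 over the first 15 bytes.
byte 0: (0f ⊕ 66) ⊕ 61 = 69 ⊕ 61 = 08
byte 1: (68 ⊕ b2) ⊕ 62 = da ⊕ 62 = b8
byte 2: (dc ⊕ 33) ⊕ 6f = ef ⊕ 6f = 80
byte 3: (32 ⊕ ba) ⊕ 72 = 88 ⊕ 72 = fa
byte 4: (ec ⊕ fb) ⊕ 74 = 17 ⊕ 74 = 63
byte 5: (61 ⊕ 46) ⊕ 20 = 27 ⊕ 20 = 07
byte 6: (2d ⊕ 27) ⊕ 6e = 0a ⊕ 6e = 64
byte 7: (5c ⊕ e5) ⊕ 6f = b9 ⊕ 6f = d6
byte 8: (b5 ⊕ e0) ⊕ 72 = 55 ⊕ 72 = 27
byte 9: (d5 ⊕ ad) ⊕ 74 = 78 ⊕ 74 = 0c
byte 10: (cb ⊕ 0a) ⊕ 68 = c1 ⊕ 68 = a9
byte 11: (f5 ⊕ a3) ⊕ 20 = 56 ⊕ 20 = 76
byte 12: (b7 ⊕ ef) ⊕ 74 = 58 ⊕ 74 = 2c
byte 13: (d1 ⊕ 2b) ⊕ 68 = fa ⊕ 68 = 92
byte 14: (74 ⊕ 20) ⊕ 65 = 54 ⊕ 65 = 31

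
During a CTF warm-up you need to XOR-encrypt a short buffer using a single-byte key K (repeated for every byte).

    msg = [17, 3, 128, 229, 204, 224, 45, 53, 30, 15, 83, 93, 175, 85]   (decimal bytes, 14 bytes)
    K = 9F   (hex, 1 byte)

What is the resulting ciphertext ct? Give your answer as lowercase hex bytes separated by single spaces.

The 1-byte key repeats, so the effective keystream is 9f 9f 9f 9f 9f 9f 9f 9f 9f 9f 9f 9f 9f 9f.
byte 0: 11 ^ 9f = 8e
byte 1: 03 ^ 9f = 9c
byte 2: 80 ^ 9f = 1f
byte 3: e5 ^ 9f = 7a
byte 4: cc ^ 9f = 53
byte 5: e0 ^ 9f = 7f
byte 6: 2d ^ 9f = b2
byte 7: 35 ^ 9f = aa
byte 8: 1e ^ 9f = 81
byte 9: 0f ^ 9f = 90
byte 10: 53 ^ 9f = cc
byte 11: 5d ^ 9f = c2
byte 12: af ^ 9f = 30
byte 13: 55 ^ 9f = ca

8e 9c 1f 7a 53 7f b2 aa 81 90 cc c2 30 ca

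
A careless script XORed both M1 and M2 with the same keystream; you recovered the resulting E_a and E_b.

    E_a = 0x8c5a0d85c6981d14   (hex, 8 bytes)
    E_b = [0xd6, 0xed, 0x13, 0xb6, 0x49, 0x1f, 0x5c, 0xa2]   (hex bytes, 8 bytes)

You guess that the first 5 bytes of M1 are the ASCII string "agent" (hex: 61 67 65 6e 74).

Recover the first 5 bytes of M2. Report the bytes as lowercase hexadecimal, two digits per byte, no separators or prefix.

3bd07b5dfb

First, E_a ⊕ E_b = (M1 ⊕ K) ⊕ (M2 ⊕ K) = M1 ⊕ M2, so the key drops out. Then M2 = (M1 ⊕ M2) ⊕ M1 over the first 5 bytes.
byte 0: (8c ^ d6) ^ 61 = 5a ^ 61 = 3b
byte 1: (5a ^ ed) ^ 67 = b7 ^ 67 = d0
byte 2: (0d ^ 13) ^ 65 = 1e ^ 65 = 7b
byte 3: (85 ^ b6) ^ 6e = 33 ^ 6e = 5d
byte 4: (c6 ^ 49) ^ 74 = 8f ^ 74 = fb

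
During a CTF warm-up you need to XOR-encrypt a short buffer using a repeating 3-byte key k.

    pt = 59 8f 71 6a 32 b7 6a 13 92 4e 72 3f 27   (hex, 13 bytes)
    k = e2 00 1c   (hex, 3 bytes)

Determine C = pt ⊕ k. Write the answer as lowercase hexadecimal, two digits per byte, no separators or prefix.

The 3-byte key repeats, so the effective keystream is e2 00 1c e2 00 1c e2 00 1c e2 00 1c e2.
byte 0: 59 ^ e2 = bb
byte 1: 8f ^ 00 = 8f
byte 2: 71 ^ 1c = 6d
byte 3: 6a ^ e2 = 88
byte 4: 32 ^ 00 = 32
byte 5: b7 ^ 1c = ab
byte 6: 6a ^ e2 = 88
byte 7: 13 ^ 00 = 13
byte 8: 92 ^ 1c = 8e
byte 9: 4e ^ e2 = ac
byte 10: 72 ^ 00 = 72
byte 11: 3f ^ 1c = 23
byte 12: 27 ^ e2 = c5

bb8f6d8832ab88138eac7223c5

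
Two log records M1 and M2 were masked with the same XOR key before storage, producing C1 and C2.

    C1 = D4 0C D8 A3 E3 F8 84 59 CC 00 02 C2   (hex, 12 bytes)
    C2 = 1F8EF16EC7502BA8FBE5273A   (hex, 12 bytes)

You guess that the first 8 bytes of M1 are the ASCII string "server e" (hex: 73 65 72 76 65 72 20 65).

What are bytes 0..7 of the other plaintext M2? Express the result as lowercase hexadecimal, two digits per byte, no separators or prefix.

b8e75bbb41da8f94

First, C1 ⊕ C2 = (M1 ⊕ K) ⊕ (M2 ⊕ K) = M1 ⊕ M2, so the key drops out. Then M2 = (M1 ⊕ M2) ⊕ M1 over the first 8 bytes.
byte 0: (d4 XOR 1f) XOR 73 = cb XOR 73 = b8
byte 1: (0c XOR 8e) XOR 65 = 82 XOR 65 = e7
byte 2: (d8 XOR f1) XOR 72 = 29 XOR 72 = 5b
byte 3: (a3 XOR 6e) XOR 76 = cd XOR 76 = bb
byte 4: (e3 XOR c7) XOR 65 = 24 XOR 65 = 41
byte 5: (f8 XOR 50) XOR 72 = a8 XOR 72 = da
byte 6: (84 XOR 2b) XOR 20 = af XOR 20 = 8f
byte 7: (59 XOR a8) XOR 65 = f1 XOR 65 = 94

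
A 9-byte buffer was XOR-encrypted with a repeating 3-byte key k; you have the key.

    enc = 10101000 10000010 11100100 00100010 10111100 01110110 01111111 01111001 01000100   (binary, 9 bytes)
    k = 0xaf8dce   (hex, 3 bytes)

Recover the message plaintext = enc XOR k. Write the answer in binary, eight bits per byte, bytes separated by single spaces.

00000111 00001111 00101010 10001101 00110001 10111000 11010000 11110100 10001010

The 3-byte key repeats, so the effective keystream is af 8d ce af 8d ce af 8d ce.
byte 0: 10101000 XOR 10101111 = 00000111
byte 1: 10000010 XOR 10001101 = 00001111
byte 2: 11100100 XOR 11001110 = 00101010
byte 3: 00100010 XOR 10101111 = 10001101
byte 4: 10111100 XOR 10001101 = 00110001
byte 5: 01110110 XOR 11001110 = 10111000
byte 6: 01111111 XOR 10101111 = 11010000
byte 7: 01111001 XOR 10001101 = 11110100
byte 8: 01000100 XOR 11001110 = 10001010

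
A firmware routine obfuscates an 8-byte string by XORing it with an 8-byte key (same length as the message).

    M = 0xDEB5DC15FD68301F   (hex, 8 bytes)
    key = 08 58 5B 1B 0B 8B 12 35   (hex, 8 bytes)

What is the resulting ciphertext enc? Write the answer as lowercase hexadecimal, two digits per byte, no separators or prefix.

XOR is its own inverse, so applying the key byte-wise gives the result directly.
byte 0: de ⊕ 08 = d6
byte 1: b5 ⊕ 58 = ed
byte 2: dc ⊕ 5b = 87
byte 3: 15 ⊕ 1b = 0e
byte 4: fd ⊕ 0b = f6
byte 5: 68 ⊕ 8b = e3
byte 6: 30 ⊕ 12 = 22
byte 7: 1f ⊕ 35 = 2a

d6ed870ef6e3222a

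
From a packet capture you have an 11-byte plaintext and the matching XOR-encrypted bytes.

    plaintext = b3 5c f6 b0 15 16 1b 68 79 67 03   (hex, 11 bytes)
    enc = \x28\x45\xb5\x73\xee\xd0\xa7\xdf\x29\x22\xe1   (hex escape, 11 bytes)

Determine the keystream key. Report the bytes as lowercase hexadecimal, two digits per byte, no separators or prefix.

Since enc = plaintext ⊕ key, XORing both sides with plaintext gives key = plaintext ⊕ enc.
byte 0: b3 ⊕ 28 = 9b
byte 1: 5c ⊕ 45 = 19
byte 2: f6 ⊕ b5 = 43
byte 3: b0 ⊕ 73 = c3
byte 4: 15 ⊕ ee = fb
byte 5: 16 ⊕ d0 = c6
byte 6: 1b ⊕ a7 = bc
byte 7: 68 ⊕ df = b7
byte 8: 79 ⊕ 29 = 50
byte 9: 67 ⊕ 22 = 45
byte 10: 03 ⊕ e1 = e2

9b1943c3fbc6bcb75045e2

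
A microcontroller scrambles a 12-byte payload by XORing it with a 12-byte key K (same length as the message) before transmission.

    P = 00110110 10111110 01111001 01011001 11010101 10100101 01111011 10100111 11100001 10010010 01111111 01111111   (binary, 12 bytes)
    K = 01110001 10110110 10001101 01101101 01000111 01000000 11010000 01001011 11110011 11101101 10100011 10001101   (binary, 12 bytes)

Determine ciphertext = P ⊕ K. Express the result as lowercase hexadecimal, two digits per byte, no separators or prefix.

36 XOR 71 = 47
be XOR b6 = 08
79 XOR 8d = f4
59 XOR 6d = 34
d5 XOR 47 = 92
a5 XOR 40 = e5
7b XOR d0 = ab
a7 XOR 4b = ec
e1 XOR f3 = 12
92 XOR ed = 7f
7f XOR a3 = dc
7f XOR 8d = f2

4708f43492e5abec127fdcf2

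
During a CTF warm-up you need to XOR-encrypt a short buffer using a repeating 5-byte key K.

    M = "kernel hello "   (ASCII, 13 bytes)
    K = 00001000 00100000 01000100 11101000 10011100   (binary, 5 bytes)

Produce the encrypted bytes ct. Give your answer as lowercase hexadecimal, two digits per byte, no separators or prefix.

The 5-byte key repeats, so the effective keystream is 08 20 44 e8 9c 08 20 44 e8 9c 08 20 44.
byte 0: 107 XOR   8 =  99
byte 1: 101 XOR  32 =  69
byte 2: 114 XOR  68 =  54
byte 3: 110 XOR 232 = 134
byte 4: 101 XOR 156 = 249
byte 5: 108 XOR   8 = 100
byte 6:  32 XOR  32 =   0
byte 7: 104 XOR  68 =  44
byte 8: 101 XOR 232 = 141
byte 9: 108 XOR 156 = 240
byte 10: 108 XOR   8 = 100
byte 11: 111 XOR  32 =  79
byte 12:  32 XOR  68 = 100

63453686f964002c8df0644f64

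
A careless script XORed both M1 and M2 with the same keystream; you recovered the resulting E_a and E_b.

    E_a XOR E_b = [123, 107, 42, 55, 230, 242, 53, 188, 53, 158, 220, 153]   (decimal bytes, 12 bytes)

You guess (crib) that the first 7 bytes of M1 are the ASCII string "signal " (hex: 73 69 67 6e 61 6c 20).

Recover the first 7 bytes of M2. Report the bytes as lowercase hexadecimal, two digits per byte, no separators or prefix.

Since E_a ⊕ E_b = M1 ⊕ M2, XORing with the guessed M1 bytes yields the corresponding M2 bytes: M2 = (E_a ⊕ E_b) ⊕ M1.
01111011 XOR 01110011 = 00001000
01101011 XOR 01101001 = 00000010
00101010 XOR 01100111 = 01001101
00110111 XOR 01101110 = 01011001
11100110 XOR 01100001 = 10000111
11110010 XOR 01101100 = 10011110
00110101 XOR 00100000 = 00010101

08024d59879e15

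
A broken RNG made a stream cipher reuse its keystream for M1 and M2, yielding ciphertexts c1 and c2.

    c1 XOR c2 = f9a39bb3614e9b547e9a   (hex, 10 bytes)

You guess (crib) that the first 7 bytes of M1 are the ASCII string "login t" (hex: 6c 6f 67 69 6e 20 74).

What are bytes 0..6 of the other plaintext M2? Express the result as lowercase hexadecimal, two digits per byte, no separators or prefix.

95ccfcda0f6eef

Since c1 ⊕ c2 = M1 ⊕ M2, XORing with the guessed M1 bytes yields the corresponding M2 bytes: M2 = (c1 ⊕ c2) ⊕ M1.
11111001 xor 01101100 = 10010101
10100011 xor 01101111 = 11001100
10011011 xor 01100111 = 11111100
10110011 xor 01101001 = 11011010
01100001 xor 01101110 = 00001111
01001110 xor 00100000 = 01101110
10011011 xor 01110100 = 11101111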